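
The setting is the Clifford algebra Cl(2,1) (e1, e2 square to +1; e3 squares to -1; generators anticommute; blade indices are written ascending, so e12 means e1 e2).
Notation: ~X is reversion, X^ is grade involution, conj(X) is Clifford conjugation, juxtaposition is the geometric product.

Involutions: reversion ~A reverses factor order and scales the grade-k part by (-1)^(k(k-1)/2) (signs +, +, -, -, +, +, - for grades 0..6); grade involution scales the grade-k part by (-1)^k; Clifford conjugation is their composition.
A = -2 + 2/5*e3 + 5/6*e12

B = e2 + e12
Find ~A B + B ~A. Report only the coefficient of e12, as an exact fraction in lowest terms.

first term: 5/6 - 5/6*e1 - 2*e2 - 2*e12 - 2/5*e23 + 2/5*e123
second term: 5/6 + 5/6*e1 - 2*e2 - 2*e12 + 2/5*e23 + 2/5*e123
Answer: -4


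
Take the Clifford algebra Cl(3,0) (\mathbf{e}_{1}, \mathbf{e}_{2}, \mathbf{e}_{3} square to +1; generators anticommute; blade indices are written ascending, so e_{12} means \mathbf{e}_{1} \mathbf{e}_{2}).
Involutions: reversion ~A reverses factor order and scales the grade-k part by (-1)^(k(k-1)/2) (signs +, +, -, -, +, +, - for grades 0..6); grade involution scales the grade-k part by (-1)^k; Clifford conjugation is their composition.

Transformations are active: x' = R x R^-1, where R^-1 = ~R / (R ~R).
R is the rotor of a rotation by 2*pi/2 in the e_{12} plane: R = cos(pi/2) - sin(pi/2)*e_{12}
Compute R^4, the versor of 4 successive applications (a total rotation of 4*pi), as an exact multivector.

The rotor phase is half the rotation angle and phases add under composition, so 4 steps in the e_{12} plane accumulate phase 4*(pi/2) = 2 \pi: R^4 = cos(2 \pi) - sin(2 \pi)*e_{12}.
cos(2 \pi) = 1 and sin(2 \pi) = 0, so R^4 = 1. The total rotation 4*pi is 2 full turns, so every vector returns to itself, yet the rotor is +1, back on the identity sheet (an even number of 2*pi turns).
Answer: 1


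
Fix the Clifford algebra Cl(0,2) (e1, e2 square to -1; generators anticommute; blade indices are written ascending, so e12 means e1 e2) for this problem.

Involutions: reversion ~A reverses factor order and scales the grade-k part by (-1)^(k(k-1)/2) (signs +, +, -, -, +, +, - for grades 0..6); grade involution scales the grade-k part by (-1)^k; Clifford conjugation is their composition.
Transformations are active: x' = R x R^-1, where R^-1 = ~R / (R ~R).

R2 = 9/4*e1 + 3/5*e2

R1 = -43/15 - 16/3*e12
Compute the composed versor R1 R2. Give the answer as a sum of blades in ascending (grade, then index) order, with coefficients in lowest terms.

Distribute over the terms of R1 (each basis-blade product reordered to ascending indices, repeated generators contracted through their squares):
(-43/15) R2 = -129/20*e1 - 43/25*e2
(-16/3*e12) R2 = 16/5*e1 - 12*e2
Summing the partial products and collecting blades:
Answer: -13/4*e1 - 343/25*e2


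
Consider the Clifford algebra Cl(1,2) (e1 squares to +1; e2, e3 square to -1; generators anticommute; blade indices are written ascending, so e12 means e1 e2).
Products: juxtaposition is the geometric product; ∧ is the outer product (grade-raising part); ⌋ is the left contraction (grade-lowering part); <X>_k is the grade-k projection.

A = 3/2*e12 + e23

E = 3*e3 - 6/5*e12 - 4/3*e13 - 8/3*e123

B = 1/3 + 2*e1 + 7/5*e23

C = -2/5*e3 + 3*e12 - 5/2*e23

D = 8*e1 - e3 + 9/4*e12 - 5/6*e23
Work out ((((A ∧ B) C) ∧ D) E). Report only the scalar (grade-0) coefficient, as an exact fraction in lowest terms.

step 1: 1/2*e12 + 1/3*e23 + 2*e123
step 2: 7/3 + 5*e1 + 2/15*e2 + 6*e3 + 4/5*e12 + 9/4*e13 - 1/5*e123
step 3: 56/3*e1 - 7/3*e3 + 251/60*e12 - 53*e13 - 187/90*e23 + 128/15*e123
step 4: 42931/450 + 21137/135*e1 - 13151/90*e2 - 10414/225*e3 - 934/27*e12 + 4387/75*e13 + 97/5*e23 + 307/20*e123
Answer: 42931/450


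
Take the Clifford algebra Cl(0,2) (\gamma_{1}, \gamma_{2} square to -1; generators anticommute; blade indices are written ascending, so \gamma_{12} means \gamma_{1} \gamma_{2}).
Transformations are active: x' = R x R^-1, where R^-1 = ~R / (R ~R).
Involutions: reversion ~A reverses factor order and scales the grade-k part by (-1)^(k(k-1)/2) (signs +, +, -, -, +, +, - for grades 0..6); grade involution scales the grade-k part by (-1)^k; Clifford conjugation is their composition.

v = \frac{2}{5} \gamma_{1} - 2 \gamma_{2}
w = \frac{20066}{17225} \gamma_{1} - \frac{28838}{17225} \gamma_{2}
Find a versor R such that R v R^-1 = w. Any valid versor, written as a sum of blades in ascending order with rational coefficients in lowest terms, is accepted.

Sketch: the shared square -\frac{104}{25} makes R = v + w = \frac{26956}{17225} \gamma_{1} - \frac{63288}{17225} \gamma_{2} the natural versor; its sandwich fixes that direction, negates (v - w)/2, and sends v to w.
Answer: \frac{26956}{17225} \gamma_{1} - \frac{63288}{17225} \gamma_{2}


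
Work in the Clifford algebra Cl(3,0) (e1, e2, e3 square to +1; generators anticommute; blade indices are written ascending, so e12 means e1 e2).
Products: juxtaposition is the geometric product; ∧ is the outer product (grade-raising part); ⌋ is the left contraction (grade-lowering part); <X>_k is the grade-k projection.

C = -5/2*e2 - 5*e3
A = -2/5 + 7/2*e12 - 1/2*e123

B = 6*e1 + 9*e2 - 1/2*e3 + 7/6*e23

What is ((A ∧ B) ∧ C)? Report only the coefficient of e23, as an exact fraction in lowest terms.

step 1: -12/5*e1 - 18/5*e2 + 1/5*e3 - 7/15*e23 - 7/4*e123
step 2: 6*e12 + 12*e13 + 37/2*e23
Answer: 37/2


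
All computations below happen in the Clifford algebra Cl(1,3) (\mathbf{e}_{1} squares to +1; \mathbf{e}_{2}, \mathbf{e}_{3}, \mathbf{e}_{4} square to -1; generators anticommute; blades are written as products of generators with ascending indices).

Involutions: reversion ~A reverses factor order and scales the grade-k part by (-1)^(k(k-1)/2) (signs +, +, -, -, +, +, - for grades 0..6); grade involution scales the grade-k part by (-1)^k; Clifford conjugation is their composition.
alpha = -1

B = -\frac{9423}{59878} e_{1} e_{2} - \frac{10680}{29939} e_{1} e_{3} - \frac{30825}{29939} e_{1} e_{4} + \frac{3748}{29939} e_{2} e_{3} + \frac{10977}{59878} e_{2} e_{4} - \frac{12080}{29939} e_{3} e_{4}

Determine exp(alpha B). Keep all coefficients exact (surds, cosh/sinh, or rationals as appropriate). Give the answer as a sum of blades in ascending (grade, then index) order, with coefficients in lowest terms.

B^2 term by term: the squares give (-\frac{9423}{59878})^2*(e_{1} e_{2})^2 + (-\frac{10680}{29939})^2*(e_{1} e_{3})^2 + (-\frac{30825}{29939})^2*(e_{1} e_{4})^2 + (\frac{3748}{29939})^2*(e_{2} e_{3})^2 + (\frac{10977}{59878})^2*(e_{2} e_{4})^2 + (-\frac{12080}{29939})^2*(e_{3} e_{4})^2 = \frac{88792929}{3585374884}*(+1) + \frac{114062400}{896343721}*(+1) + \frac{950180625}{896343721}*(+1) + \frac{14047504}{896343721}*(-1) + \frac{120494529}{3585374884}*(-1) + \frac{145926400}{896343721}*(-1) = 1 (each basis 2-blade squares to minus the product of its generators' squares); cross terms between blades sharing an index anticommute and cancel; the commuting (index-disjoint) pairs give grade-4 terms 2*c*c'*(blade product), which cancel blade by blade — e_{1} e_{2} e_{3} e_{4}: \frac{113829840}{896343721} + \frac{117234360}{896343721} - \frac{231064200}{896343721} = 0 — confirming B is simple. So B^2 = 1.
B^2 = 1 — the series telescopes hyperbolically here: l = 1, alpha*l = -1, so exp(alpha B) = cosh(-1) + (sinh(-1)/1)*B = \cosh{\left(1 \right)} + (- \sinh{\left(1 \right)})*B.
Answer: \cosh{\left(1 \right)} + \frac{9423 \sinh{\left(1 \right)}}{59878} e_{1} e_{2} + \frac{10680 \sinh{\left(1 \right)}}{29939} e_{1} e_{3} + \frac{30825 \sinh{\left(1 \right)}}{29939} e_{1} e_{4} - \frac{3748 \sinh{\left(1 \right)}}{29939} e_{2} e_{3} - \frac{10977 \sinh{\left(1 \right)}}{59878} e_{2} e_{4} + \frac{12080 \sinh{\left(1 \right)}}{29939} e_{3} e_{4}


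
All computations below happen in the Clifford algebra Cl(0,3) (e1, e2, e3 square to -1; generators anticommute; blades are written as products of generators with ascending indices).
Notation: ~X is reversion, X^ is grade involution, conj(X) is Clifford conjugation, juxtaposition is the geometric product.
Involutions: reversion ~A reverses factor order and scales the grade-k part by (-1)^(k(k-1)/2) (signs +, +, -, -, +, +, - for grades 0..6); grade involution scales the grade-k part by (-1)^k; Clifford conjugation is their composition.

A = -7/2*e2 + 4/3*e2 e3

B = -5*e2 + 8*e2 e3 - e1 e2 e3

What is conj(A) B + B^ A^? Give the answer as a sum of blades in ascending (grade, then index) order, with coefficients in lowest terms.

first term: 169/6 - 4/3*e1 - 64/3*e3 - 7/2*e1 e3
second term: -169/6 - 4/3*e1 + 64/3*e3 + 7/2*e1 e3
Answer: -8/3*e1


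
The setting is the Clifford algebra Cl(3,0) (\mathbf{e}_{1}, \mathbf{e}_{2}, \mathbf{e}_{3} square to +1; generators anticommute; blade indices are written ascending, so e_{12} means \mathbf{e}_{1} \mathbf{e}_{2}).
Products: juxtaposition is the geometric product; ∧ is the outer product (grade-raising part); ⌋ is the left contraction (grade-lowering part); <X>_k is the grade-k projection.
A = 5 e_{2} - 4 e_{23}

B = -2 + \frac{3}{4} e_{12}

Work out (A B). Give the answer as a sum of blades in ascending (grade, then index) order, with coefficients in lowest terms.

step 1: -\frac{15}{4} e_{1} - 10 e_{2} + 3 e_{13} + 8 e_{23}
Answer: -\frac{15}{4} e_{1} - 10 e_{2} + 3 e_{13} + 8 e_{23}


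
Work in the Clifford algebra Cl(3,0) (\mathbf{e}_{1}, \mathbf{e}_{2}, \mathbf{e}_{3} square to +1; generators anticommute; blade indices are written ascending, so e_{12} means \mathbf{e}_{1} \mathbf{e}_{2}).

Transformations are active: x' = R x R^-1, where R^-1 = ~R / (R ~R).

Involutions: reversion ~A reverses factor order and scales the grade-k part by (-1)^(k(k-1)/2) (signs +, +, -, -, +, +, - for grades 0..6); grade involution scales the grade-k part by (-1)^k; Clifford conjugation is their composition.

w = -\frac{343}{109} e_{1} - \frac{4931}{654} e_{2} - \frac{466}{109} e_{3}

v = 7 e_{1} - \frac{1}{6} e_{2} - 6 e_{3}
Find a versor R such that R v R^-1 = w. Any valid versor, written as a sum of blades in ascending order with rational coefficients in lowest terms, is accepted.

The midline construction: v and w both square to \frac{3061}{36}, so reflecting in their sum \frac{420}{109} e_{1} - \frac{840}{109} e_{2} - \frac{1120}{109} e_{3} exchanges them.
Answer: \frac{420}{109} e_{1} - \frac{840}{109} e_{2} - \frac{1120}{109} e_{3}


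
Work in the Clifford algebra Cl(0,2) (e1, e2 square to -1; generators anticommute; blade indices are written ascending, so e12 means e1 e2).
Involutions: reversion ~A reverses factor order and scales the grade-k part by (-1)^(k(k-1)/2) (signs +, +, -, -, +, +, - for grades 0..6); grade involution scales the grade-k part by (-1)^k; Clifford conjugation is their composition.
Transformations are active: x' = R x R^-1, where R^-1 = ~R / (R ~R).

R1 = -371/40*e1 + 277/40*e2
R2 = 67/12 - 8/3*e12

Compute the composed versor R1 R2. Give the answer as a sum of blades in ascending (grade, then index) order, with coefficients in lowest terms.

Distribute over the terms of R1 (each basis-blade product reordered to ascending indices, repeated generators contracted through their squares):
(-371/40*e1) R2 = -24857/480*e1 - 371/15*e2
(277/40*e2) R2 = -277/15*e1 + 18559/480*e2
Summing the partial products and collecting blades:
Answer: -33721/480*e1 + 2229/160*e2


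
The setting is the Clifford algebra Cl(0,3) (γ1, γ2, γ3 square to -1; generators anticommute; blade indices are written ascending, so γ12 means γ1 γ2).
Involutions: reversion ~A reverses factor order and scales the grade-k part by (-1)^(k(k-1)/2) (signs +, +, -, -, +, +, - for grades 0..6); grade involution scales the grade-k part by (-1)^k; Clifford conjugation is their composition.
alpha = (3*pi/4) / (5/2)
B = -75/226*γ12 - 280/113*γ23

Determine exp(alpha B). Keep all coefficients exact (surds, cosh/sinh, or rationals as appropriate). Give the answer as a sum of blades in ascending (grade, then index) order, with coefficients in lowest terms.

B^2 term by term: the squares give (-75/226)^2*(γ12)^2 + (-280/113)^2*(γ23)^2 = 5625/51076*(-1) + 78400/12769*(-1) = -25/4 (each basis 2-blade squares to minus the product of its generators' squares); cross terms between blades sharing an index anticommute and cancel. So B^2 = -25/4.
B^2 = -25/4 — the negative square puts this in the circular regime; l = 5/2, alpha*l = 3*pi/4, so exp(alpha B) = cos(3*pi/4) + (sin(3*pi/4)/(5/2))*B = -sqrt(2)/2 + (sqrt(2)/5)*B.
Answer: -sqrt(2)/2 - 15*sqrt(2)/226*γ12 - 56*sqrt(2)/113*γ23


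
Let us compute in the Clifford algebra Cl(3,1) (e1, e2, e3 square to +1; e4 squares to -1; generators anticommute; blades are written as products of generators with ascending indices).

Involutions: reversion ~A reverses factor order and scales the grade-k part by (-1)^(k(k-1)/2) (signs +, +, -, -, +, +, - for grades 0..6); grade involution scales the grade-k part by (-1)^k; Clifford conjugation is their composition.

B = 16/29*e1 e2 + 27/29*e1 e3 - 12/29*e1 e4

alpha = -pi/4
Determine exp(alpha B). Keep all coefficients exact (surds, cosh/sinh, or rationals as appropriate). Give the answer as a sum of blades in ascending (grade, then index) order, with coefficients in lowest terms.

B^2 term by term: the squares give (16/29)^2*(e1 e2)^2 + (27/29)^2*(e1 e3)^2 + (-12/29)^2*(e1 e4)^2 = 256/841*(-1) + 729/841*(-1) + 144/841*(+1) = -1 (each basis 2-blade squares to minus the product of its generators' squares); cross terms between blades sharing an index anticommute and cancel. So B^2 = -1.
B^2 = -1 — a negative square means the series sums to a rotation: l = 1, alpha*l = -pi/4, so exp(alpha B) = cos(-pi/4) + (sin(-pi/4)/1)*B = sqrt(2)/2 + (-sqrt(2)/2)*B.
Answer: sqrt(2)/2 - 8*sqrt(2)/29*e1 e2 - 27*sqrt(2)/58*e1 e3 + 6*sqrt(2)/29*e1 e4


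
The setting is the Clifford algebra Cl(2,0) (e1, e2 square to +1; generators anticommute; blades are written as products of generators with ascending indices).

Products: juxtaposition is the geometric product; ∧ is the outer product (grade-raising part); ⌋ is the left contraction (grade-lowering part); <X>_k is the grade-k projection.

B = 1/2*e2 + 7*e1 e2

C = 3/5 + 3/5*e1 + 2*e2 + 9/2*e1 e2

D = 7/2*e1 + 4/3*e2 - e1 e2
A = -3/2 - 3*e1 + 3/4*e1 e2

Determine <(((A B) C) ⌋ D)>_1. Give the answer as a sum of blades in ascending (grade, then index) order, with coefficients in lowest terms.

step 1: -21/4 + 3/8*e1 - 87/4*e2 - 12*e1 e2
step 2: 303/40 + 1419/20*e1 - 1173/80*e2 - 681/40*e1 e2
step 3: 847/4 + 237/20*e1 - 1217/20*e2 - 303/40*e1 e2
step 4: 237/20*e1 - 1217/20*e2
Answer: 237/20*e1 - 1217/20*e2


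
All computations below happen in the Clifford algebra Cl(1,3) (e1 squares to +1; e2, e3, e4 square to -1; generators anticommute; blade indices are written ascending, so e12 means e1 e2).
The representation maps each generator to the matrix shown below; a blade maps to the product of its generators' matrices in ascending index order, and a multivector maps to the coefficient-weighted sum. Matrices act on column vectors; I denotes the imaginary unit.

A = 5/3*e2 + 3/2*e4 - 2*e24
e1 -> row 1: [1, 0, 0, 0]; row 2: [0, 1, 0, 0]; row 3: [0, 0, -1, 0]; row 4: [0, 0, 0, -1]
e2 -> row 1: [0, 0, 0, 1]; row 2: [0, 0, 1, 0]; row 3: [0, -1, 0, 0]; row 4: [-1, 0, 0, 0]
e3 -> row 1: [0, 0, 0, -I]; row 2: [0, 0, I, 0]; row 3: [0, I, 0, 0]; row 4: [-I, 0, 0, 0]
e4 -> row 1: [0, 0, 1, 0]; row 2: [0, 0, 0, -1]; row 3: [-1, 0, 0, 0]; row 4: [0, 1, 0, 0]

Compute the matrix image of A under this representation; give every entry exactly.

Bivector images (products of the table entries): rho(e24) = rho(e2)rho(e4) = row 1: [0, 1, 0, 0]; row 2: [-1, 0, 0, 0]; row 3: [0, 0, 0, 1]; row 4: [0, 0, -1, 0].
M = (5/3)*rho(e2) + (3/2)*rho(e4) + (-2)*rho(e24), summed entrywise:
Answer: row 1: [0, -2, 3/2, 5/3]; row 2: [2, 0, 5/3, -3/2]; row 3: [-3/2, -5/3, 0, -2]; row 4: [-5/3, 3/2, 2, 0]


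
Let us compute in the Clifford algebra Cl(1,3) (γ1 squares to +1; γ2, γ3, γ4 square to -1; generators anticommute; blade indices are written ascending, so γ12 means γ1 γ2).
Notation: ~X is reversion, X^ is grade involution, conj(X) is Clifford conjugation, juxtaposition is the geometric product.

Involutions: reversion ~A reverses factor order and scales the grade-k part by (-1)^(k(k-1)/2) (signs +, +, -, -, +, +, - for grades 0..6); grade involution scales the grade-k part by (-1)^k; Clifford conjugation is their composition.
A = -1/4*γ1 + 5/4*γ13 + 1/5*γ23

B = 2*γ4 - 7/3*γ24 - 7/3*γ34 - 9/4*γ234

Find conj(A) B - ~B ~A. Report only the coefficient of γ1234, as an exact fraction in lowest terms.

first term: -9/20*γ4 - 29/12*γ14 - 7/15*γ24 + 7/15*γ34 + 107/48*γ124 - 37/12*γ134 - 2/5*γ234 - 167/48*γ1234
second term: 9/20*γ4 - 29/12*γ14 - 7/15*γ24 + 7/15*γ34 + 107/48*γ124 - 37/12*γ134 - 2/5*γ234 + 167/48*γ1234
Answer: -167/24


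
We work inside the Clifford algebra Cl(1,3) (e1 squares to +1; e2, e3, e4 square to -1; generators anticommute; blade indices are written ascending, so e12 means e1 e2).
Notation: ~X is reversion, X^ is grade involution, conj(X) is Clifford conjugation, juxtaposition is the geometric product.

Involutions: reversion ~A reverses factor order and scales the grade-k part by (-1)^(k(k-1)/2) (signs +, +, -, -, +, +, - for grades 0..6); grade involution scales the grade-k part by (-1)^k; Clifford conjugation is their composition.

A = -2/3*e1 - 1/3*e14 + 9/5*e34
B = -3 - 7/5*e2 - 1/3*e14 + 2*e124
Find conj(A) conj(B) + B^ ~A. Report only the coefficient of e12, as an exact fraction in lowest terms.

first term: 1/9 - 2*e1 - 2/3*e2 + 2/9*e4 + 14/15*e12 + 3/5*e13 - e14 + 4/3*e24 + 27/5*e34 + 18/5*e123 - 7/15*e124 - 63/25*e234
second term: -1/9 + 2*e1 + 2/3*e2 - 2/9*e4 + 14/15*e12 + 3/5*e13 - e14 + 4/3*e24 + 27/5*e34 + 18/5*e123 - 7/15*e124 - 63/25*e234
Answer: 28/15


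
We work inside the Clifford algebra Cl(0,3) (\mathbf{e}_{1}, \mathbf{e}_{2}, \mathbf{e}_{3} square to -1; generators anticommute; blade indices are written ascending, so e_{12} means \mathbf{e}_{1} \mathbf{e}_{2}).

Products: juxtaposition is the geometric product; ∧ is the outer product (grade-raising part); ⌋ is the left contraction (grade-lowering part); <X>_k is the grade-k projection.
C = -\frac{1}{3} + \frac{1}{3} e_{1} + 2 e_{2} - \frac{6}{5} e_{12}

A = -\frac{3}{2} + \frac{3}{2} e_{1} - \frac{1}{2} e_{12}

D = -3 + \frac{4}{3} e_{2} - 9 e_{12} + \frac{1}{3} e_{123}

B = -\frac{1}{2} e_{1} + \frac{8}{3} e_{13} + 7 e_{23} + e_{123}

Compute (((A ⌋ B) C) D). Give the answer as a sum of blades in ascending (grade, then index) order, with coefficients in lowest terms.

step 1: \frac{3}{4} + \frac{3}{4} e_{1} - \frac{7}{2} e_{3} - 4 e_{13} - 12 e_{23} - \frac{3}{2} e_{123}
step 2: -\frac{1}{2} + \frac{12}{5} e_{2} - \frac{779}{30} e_{3} + \frac{3}{5} e_{12} + \frac{139}{10} e_{13} + \frac{67}{10} e_{23} + \frac{87}{10} e_{123}
step 3: \frac{33}{5} - \frac{739}{30} e_{1} - \frac{97}{30} e_{2} + \frac{2474}{15} e_{3} + \frac{511}{45} e_{12} - \frac{448}{5} e_{13} + \frac{6283}{45} e_{23} + \frac{1889}{10} e_{123}
Answer: \frac{33}{5} - \frac{739}{30} e_{1} - \frac{97}{30} e_{2} + \frac{2474}{15} e_{3} + \frac{511}{45} e_{12} - \frac{448}{5} e_{13} + \frac{6283}{45} e_{23} + \frac{1889}{10} e_{123}


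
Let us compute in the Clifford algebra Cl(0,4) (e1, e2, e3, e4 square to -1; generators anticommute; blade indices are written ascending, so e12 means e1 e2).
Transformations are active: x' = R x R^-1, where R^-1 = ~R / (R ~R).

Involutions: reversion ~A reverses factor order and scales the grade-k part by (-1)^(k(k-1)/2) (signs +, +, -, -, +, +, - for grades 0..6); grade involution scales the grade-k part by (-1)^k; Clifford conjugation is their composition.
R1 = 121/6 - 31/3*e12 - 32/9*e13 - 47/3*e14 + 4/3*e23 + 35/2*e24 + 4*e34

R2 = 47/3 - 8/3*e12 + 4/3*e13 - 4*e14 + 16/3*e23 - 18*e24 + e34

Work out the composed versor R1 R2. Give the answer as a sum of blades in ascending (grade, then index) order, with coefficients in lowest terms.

Distribute over the grade parts of R1 (each basis-blade product reordered to ascending indices, repeated generators contracted through their squares):
<R1>_0 (= 121/6) R2 = 5687/18 - 484/9*e12 + 242/9*e13 - 242/3*e14 + 968/9*e23 - 363*e24 + 121/6*e34
<R1>_2 (= -31/3*e12 - 32/9*e13 - 47/3*e14 + 4/3*e23 + 35/2*e24 + 4*e34) R2 = 5897/27 + 4573/27*e12 - 103/27*e13 - 4223/9*e14 + 4705/54*e23 + 5287/18*e24 - 176/9*e34 - 1775/9*e1234
Summing the partial products and collecting blades:
Answer: 28855/54 + 3121/27*e12 + 623/27*e13 - 4949/9*e14 + 10513/54*e23 - 1247/18*e24 + 11/18*e34 - 1775/9*e1234


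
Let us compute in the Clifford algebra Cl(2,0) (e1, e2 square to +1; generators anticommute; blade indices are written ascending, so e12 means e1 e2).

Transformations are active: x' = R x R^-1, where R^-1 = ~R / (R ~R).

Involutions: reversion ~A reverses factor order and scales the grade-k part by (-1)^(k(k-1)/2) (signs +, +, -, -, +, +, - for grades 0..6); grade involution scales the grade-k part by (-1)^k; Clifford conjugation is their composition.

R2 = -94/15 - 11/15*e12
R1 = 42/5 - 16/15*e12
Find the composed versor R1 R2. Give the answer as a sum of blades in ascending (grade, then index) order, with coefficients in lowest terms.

Distribute over the terms of R1 (each basis-blade product reordered to ascending indices, repeated generators contracted through their squares):
(42/5) R2 = -1316/25 - 154/25*e12
(-16/15*e12) R2 = -176/225 + 1504/225*e12
Summing the partial products and collecting blades:
Answer: -2404/45 + 118/225*e12


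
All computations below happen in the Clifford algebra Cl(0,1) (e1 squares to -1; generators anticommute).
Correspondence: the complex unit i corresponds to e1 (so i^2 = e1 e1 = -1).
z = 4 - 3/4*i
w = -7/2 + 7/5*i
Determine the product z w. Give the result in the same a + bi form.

In blades: z = 4 - 3/4*e1, w = -7/2 + 7/5*e1.
Distribute z over w term by term (generator squares from the signature, products reordered to ascending indices): (4)*w = -14 + 28/5*e1; (-3/4*e1)*w = 21/20 + 21/8*e1.
Sum: -259/20 + 329/40*e1; translating back through the correspondence:
Answer: -259/20 + 329/40*i


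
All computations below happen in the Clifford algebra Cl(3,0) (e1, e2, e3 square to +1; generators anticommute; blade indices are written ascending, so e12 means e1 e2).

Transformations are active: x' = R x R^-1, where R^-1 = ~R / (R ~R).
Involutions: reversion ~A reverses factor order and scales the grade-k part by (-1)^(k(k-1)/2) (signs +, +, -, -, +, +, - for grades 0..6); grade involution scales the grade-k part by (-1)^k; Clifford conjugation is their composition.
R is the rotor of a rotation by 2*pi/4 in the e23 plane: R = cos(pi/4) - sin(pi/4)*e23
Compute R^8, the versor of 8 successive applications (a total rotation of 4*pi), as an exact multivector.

Half-angle bookkeeping: 8 applications in e23 add up to rotor phase 8*pi/4 = 2*pi, so R^8 = cos(2*pi) - sin(2*pi)*e23.
cos(2*pi) = 1 and sin(2*pi) = 0, so R^8 = 1. The total rotation 4*pi is 2 full turns, so every vector returns to itself, yet the rotor is +1, back on the identity sheet (an even number of 2*pi turns).
Answer: 1


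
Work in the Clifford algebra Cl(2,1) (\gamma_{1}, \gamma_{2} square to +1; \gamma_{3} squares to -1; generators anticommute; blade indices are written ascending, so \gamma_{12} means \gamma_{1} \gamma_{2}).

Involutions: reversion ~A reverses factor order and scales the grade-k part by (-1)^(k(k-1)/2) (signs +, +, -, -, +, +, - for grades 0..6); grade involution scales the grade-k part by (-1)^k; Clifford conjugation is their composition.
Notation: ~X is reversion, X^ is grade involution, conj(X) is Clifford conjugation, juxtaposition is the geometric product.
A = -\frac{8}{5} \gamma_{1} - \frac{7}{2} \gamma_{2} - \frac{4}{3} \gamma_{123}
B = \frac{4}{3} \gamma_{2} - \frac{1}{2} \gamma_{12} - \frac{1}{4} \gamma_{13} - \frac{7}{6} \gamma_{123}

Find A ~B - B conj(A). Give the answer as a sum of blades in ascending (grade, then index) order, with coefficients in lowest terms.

first term: -\frac{56}{9} + \frac{7}{4} \gamma_{1} - \frac{7}{15} \gamma_{2} + \frac{4}{15} \gamma_{3} - \frac{32}{15} \gamma_{12} + \frac{211}{36} \gamma_{13} - \frac{28}{15} \gamma_{23} + \frac{7}{8} \gamma_{123}
second term: \frac{56}{9} - \frac{7}{4} \gamma_{1} + \frac{7}{15} \gamma_{2} - \frac{4}{15} \gamma_{3} - \frac{32}{15} \gamma_{12} + \frac{211}{36} \gamma_{13} - \frac{28}{15} \gamma_{23} + \frac{7}{8} \gamma_{123}
Answer: -\frac{112}{9} + \frac{7}{2} \gamma_{1} - \frac{14}{15} \gamma_{2} + \frac{8}{15} \gamma_{3}


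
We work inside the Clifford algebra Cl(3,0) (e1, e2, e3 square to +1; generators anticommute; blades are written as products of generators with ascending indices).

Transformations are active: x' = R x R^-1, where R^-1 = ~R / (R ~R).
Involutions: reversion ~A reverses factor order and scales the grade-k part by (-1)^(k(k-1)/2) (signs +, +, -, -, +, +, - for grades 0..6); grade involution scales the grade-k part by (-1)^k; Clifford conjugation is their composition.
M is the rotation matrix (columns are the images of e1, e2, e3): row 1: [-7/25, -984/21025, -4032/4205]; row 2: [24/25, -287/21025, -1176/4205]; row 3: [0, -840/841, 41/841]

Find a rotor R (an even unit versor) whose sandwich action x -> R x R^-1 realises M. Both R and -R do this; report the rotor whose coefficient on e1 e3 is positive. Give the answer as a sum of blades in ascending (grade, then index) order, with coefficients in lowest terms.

Method: write R = a + b12*e1 e2 + b13*e1 e3 + b23*e2 e3 with a^2 + b12^2 + b13^2 + b23^2 = 1 (so R^-1 = ~R). Expanding the columns R e_j ~R gives tr M = 4a^2 - 1 and, from the antisymmetric part, M21 - M12 = -4a*b12, M13 - M31 = 4a*b13, M32 - M23 = -4a*b23.
Here tr M = -5149/21025, so a^2 = (1 + tr M)/4 = 3969/21025 and a = ±63/145. Taking a = 63/145: M21 - M12 = 21168/21025, M13 - M31 = -4032/4205, M32 - M23 = -3024/4205, giving b12 = -84/145, b13 = -16/29, b23 = 12/29, i.e. R = 63/145 - 84/145*e1 e2 - 16/29*e1 e3 + 12/29*e2 e3.
Its e1 e3 coefficient is negative, so report the other preimage -R.
Answer: -63/145 + 84/145*e1 e2 + 16/29*e1 e3 - 12/29*e2 e3. Why the constraint matters: R and -R act identically through the sandwich — M has trace -5149/21025 either way — so only the sign condition on e1 e3 picks one of the two preimages.


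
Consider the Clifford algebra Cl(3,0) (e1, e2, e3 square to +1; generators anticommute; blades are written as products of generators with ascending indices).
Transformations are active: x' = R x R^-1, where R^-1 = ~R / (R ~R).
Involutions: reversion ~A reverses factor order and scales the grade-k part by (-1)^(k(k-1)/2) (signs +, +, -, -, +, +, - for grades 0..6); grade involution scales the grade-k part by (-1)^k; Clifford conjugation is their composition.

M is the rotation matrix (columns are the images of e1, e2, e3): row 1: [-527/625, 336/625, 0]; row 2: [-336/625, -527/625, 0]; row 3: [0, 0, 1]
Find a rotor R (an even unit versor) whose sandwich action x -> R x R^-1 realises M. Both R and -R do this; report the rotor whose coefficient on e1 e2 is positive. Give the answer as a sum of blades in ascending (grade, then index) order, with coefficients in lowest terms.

Method: write R = a + b12*e1 e2 + b13*e1 e3 + b23*e2 e3 with a^2 + b12^2 + b13^2 + b23^2 = 1 (so R^-1 = ~R). Expanding the columns R e_j ~R gives tr M = 4a^2 - 1 and, from the antisymmetric part, M21 - M12 = -4a*b12, M13 - M31 = 4a*b13, M32 - M23 = -4a*b23.
Here tr M = -429/625, so a^2 = (1 + tr M)/4 = 49/625 and a = ±7/25. Taking a = 7/25: M21 - M12 = -672/625, M13 - M31 = 0, M32 - M23 = 0, giving b12 = 24/25, b13 = 0, b23 = 0, i.e. R = 7/25 + 24/25*e1 e2.
Its e1 e2 coefficient is already positive.
Answer: 7/25 + 24/25*e1 e2. Sheet selection: the two-to-one cover makes ±R indistinguishable at the matrix level (trace -429/625), so uniqueness comes from the required sign on e1 e2.


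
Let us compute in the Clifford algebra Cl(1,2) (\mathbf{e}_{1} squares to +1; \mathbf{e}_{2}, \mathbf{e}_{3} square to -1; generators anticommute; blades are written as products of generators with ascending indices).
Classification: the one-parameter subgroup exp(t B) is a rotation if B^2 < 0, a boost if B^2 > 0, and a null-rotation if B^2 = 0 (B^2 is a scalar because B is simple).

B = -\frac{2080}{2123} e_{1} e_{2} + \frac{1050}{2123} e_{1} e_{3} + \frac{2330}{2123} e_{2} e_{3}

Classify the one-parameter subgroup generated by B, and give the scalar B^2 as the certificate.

B^2 term by term: the squares give (-\frac{2080}{2123})^2*(e_{1} e_{2})^2 + (\frac{1050}{2123})^2*(e_{1} e_{3})^2 + (\frac{2330}{2123})^2*(e_{2} e_{3})^2 = \frac{4326400}{4507129}*(+1) + \frac{1102500}{4507129}*(+1) + \frac{5428900}{4507129}*(-1) = 0 (each basis 2-blade squares to minus the product of its generators' squares); cross terms between blades sharing an index anticommute and cancel. So B^2 = 0.
Answer: null-rotation, certificate B^2 = 0. Check the certificate: B^2 = 0, and that sign is decisive whatever form B takes.


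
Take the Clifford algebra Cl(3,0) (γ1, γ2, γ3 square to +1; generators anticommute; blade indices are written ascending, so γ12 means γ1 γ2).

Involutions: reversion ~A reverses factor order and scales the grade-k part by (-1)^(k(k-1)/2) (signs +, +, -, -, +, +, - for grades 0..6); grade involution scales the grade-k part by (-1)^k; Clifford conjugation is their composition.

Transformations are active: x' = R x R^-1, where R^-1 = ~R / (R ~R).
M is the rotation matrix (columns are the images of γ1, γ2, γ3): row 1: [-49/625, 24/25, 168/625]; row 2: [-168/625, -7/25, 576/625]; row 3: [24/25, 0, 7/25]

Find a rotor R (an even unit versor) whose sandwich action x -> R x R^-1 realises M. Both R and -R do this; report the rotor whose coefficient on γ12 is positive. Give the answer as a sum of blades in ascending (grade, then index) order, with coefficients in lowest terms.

Method: write R = a + b12*γ12 + b13*γ13 + b23*γ23 with a^2 + b12^2 + b13^2 + b23^2 = 1 (so R^-1 = ~R). Expanding the columns R e_j ~R gives tr M = 4a^2 - 1 and, from the antisymmetric part, M21 - M12 = -4a*b12, M13 - M31 = 4a*b13, M32 - M23 = -4a*b23.
Here tr M = -49/625, so a^2 = (1 + tr M)/4 = 144/625 and a = ±12/25. Taking a = 12/25: M21 - M12 = -768/625, M13 - M31 = -432/625, M32 - M23 = -576/625, giving b12 = 16/25, b13 = -9/25, b23 = 12/25, i.e. R = 12/25 + 16/25*γ12 - 9/25*γ13 + 12/25*γ23.
Its γ12 coefficient is already positive.
Answer: 12/25 + 16/25*γ12 - 9/25*γ13 + 12/25*γ23. Key observation: the double cover Spin(3) -> SO(3) sends R and -R to the same matrix (trace -49/625 here), so the stated sign of the γ12 coefficient is what selects one sheet.


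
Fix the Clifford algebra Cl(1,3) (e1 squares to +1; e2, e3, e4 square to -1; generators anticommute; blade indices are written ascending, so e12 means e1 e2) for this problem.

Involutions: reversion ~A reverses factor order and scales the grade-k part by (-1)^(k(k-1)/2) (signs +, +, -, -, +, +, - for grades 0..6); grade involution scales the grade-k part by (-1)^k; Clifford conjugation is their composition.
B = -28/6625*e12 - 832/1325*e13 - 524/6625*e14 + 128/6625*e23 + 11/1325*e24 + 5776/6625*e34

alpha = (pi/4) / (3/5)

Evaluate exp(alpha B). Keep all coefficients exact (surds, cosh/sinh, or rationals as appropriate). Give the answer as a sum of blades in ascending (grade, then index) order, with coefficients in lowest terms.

B^2 term by term: the squares give (-28/6625)^2*(e12)^2 + (-832/1325)^2*(e13)^2 + (-524/6625)^2*(e14)^2 + (128/6625)^2*(e23)^2 + (11/1325)^2*(e24)^2 + (5776/6625)^2*(e34)^2 = 784/43890625*(+1) + 692224/1755625*(+1) + 274576/43890625*(+1) + 16384/43890625*(-1) + 121/1755625*(-1) + 33362176/43890625*(-1) = -9/25 (each basis 2-blade squares to minus the product of its generators' squares); cross terms between blades sharing an index anticommute and cancel; the commuting (index-disjoint) pairs give grade-4 terms 2*c*c'*(blade product), which cancel blade by blade — e1234: -323456/43890625 + 18304/1755625 - 134144/43890625 = 0 — confirming B is simple. So B^2 = -9/25.
B^2 = -9/25 — the series telescopes trigonometrically here: l = 3/5, alpha*l = pi/4, so exp(alpha B) = cos(pi/4) + (sin(pi/4)/(3/5))*B = sqrt(2)/2 + (5*sqrt(2)/6)*B.
Answer: sqrt(2)/2 - 14*sqrt(2)/3975*e12 - 416*sqrt(2)/795*e13 - 262*sqrt(2)/3975*e14 + 64*sqrt(2)/3975*e23 + 11*sqrt(2)/1590*e24 + 2888*sqrt(2)/3975*e34


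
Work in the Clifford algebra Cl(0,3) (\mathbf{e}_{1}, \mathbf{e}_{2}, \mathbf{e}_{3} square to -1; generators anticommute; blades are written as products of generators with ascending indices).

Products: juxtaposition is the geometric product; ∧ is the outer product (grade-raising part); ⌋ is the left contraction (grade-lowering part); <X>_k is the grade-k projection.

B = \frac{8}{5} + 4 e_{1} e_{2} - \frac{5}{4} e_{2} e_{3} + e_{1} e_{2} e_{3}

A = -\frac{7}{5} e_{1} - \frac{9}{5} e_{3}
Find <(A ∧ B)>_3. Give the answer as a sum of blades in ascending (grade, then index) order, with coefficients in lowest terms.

step 1: -\frac{56}{25} e_{1} - \frac{72}{25} e_{3} - \frac{109}{20} e_{1} e_{2} e_{3}
step 2: -\frac{109}{20} e_{1} e_{2} e_{3}
Answer: -\frac{109}{20} e_{1} e_{2} e_{3}


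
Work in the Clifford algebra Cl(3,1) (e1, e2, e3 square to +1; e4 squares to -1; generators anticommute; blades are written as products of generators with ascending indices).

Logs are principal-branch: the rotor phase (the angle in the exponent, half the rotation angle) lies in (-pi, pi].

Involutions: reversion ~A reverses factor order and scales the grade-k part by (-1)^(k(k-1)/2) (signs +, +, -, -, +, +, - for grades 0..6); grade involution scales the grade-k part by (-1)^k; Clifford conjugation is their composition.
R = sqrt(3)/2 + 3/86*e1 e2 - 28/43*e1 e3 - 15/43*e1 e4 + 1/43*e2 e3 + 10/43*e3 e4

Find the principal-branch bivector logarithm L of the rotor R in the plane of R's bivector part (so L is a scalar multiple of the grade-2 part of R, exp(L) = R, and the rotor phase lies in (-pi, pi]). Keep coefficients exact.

The scalar part of R is sqrt(3)/2, which pins the rotor phase on the principal branch; dividing the bivector part by the sine of that phase recovers the unit plane, and L is the phase times that plane.
Concretely: cos(phase) = sqrt(3)/2 gives phase = ±pi/6, and since phase/sin(phase) is even the sign is immaterial: L = (phase/sin(phase)) * <R>_2 = (pi/3) * <R>_2.
Answer: pi/86*e1 e2 - 28*pi/129*e1 e3 - 5*pi/43*e1 e4 + pi/129*e2 e3 + 10*pi/129*e3 e4


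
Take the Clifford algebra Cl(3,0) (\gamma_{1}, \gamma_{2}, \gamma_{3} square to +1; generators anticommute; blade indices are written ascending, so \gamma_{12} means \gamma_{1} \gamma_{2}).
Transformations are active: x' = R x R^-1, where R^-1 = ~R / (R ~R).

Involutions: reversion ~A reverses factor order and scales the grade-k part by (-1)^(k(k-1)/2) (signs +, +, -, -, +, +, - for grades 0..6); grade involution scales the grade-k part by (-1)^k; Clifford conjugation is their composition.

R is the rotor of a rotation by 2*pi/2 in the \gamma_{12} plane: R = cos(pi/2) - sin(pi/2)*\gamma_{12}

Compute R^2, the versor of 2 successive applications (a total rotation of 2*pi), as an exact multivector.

Half-angle bookkeeping: 2 applications in \gamma_{12} add up to rotor phase 2*pi/2 = \pi, so R^2 = cos(\pi) - sin(\pi)*\gamma_{12}.
cos(\pi) = -1 and sin(\pi) = 0, so R^2 = -1. The total rotation 2*pi is 1 full turn, so every vector returns to itself, yet the rotor is -1, on the OTHER sheet of the double cover (an odd number of 2*pi turns).
Answer: -1


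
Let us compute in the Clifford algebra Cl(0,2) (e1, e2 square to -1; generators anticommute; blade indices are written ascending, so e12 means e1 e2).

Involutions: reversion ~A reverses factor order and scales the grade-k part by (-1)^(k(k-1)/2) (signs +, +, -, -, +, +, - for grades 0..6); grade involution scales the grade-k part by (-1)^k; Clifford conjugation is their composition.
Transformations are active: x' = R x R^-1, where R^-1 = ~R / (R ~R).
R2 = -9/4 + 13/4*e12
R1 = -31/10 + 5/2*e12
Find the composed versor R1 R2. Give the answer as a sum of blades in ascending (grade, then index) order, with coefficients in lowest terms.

Distribute over the terms of R1 (each basis-blade product reordered to ascending indices, repeated generators contracted through their squares):
(-31/10) R2 = 279/40 - 403/40*e12
(5/2*e12) R2 = -65/8 - 45/8*e12
Summing the partial products and collecting blades:
Answer: -23/20 - 157/10*e12


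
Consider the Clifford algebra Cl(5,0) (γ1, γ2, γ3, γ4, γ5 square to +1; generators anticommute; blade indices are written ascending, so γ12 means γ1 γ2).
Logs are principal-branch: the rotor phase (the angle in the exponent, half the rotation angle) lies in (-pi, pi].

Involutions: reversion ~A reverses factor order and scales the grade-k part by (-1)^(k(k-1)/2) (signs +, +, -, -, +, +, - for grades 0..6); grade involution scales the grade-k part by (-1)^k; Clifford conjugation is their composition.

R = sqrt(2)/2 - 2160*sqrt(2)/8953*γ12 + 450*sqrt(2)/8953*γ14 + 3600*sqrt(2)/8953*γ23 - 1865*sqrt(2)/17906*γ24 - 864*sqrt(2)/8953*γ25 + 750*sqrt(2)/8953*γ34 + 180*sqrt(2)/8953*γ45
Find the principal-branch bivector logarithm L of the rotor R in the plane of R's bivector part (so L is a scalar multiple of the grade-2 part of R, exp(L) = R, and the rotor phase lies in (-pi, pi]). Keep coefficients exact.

The scalar part of R is sqrt(2)/2, which fixes the principal-branch rotor phase; the unit plane is then the bivector part divided by the sine of that phase, and L is that plane scaled by the phase.
Concretely: cos(phase) = sqrt(2)/2 gives phase = ±pi/4, and since phase/sin(phase) is even the sign is immaterial: L = (phase/sin(phase)) * <R>_2 = (sqrt(2)*pi/4) * <R>_2.
Answer: -1080*pi/8953*γ12 + 225*pi/8953*γ14 + 1800*pi/8953*γ23 - 1865*pi/35812*γ24 - 432*pi/8953*γ25 + 375*pi/8953*γ34 + 90*pi/8953*γ45


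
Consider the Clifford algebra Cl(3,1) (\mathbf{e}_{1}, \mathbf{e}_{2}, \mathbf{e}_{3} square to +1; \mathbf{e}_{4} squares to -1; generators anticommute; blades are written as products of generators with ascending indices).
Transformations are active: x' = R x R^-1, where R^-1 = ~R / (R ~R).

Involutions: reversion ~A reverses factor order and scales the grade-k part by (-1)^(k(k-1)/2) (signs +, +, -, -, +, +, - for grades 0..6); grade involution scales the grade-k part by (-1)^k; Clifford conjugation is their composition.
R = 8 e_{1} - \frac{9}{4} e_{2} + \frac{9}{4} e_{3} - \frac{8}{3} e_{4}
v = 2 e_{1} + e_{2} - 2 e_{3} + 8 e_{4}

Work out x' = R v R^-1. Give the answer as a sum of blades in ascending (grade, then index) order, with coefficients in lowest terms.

~R = 8 e_{1} - \frac{9}{4} e_{2} + \frac{9}{4} e_{3} - \frac{8}{3} e_{4}, and R ~R = \frac{4825}{72}, so R^-1 = ~R / (\frac{4825}{72}).
R v = \frac{367}{12} + \frac{25}{2} e_{1} e_{2} - \frac{41}{2} e_{1} e_{3} + \frac{208}{3} e_{1} e_{4} + \frac{9}{4} e_{2} e_{3} - \frac{46}{3} e_{2} e_{4} + \frac{38}{3} e_{3} e_{4}
Answer: \frac{25582}{4825} e_{1} - \frac{14734}{4825} e_{2} + \frac{19559}{4825} e_{3} - \frac{50344}{4825} e_{4}


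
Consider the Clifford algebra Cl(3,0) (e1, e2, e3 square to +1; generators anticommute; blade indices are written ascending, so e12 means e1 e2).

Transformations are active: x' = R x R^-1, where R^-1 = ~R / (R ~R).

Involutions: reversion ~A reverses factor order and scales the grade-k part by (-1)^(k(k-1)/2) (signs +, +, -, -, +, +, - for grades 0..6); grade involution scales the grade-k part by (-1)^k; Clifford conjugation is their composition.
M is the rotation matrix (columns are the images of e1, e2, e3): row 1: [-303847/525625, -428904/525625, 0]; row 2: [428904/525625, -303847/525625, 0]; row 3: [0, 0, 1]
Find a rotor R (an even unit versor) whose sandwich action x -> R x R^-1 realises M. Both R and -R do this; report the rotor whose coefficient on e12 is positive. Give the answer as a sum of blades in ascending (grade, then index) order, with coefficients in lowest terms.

Method: write R = a + b12*e12 + b13*e13 + b23*e23 with a^2 + b12^2 + b13^2 + b23^2 = 1 (so R^-1 = ~R). Expanding the columns R e_j ~R gives tr M = 4a^2 - 1 and, from the antisymmetric part, M21 - M12 = -4a*b12, M13 - M31 = 4a*b13, M32 - M23 = -4a*b23.
Here tr M = -82069/525625, so a^2 = (1 + tr M)/4 = 110889/525625 and a = ±333/725. Taking a = 333/725: M21 - M12 = 857808/525625, M13 - M31 = 0, M32 - M23 = 0, giving b12 = -644/725, b13 = 0, b23 = 0, i.e. R = 333/725 - 644/725*e12.
Its e12 coefficient is negative, so report the other preimage -R.
Answer: -333/725 + 644/725*e12. Note: both R and -R realise this M (trace -82069/525625); the covering map identifies them, and the e12-coefficient sign is the tie-breaker.
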